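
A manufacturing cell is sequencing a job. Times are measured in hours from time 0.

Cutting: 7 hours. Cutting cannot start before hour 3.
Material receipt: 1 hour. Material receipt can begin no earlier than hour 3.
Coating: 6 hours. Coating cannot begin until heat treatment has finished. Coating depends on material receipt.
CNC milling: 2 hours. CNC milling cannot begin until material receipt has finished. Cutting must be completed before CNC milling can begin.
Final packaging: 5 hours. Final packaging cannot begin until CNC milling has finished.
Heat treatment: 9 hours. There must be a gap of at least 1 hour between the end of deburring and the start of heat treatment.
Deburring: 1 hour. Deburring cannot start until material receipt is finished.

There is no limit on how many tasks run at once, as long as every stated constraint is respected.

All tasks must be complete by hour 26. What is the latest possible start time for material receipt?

8

To finish by hour 26, coating (duration 6) must start no later than hour 20.
Heat treatment has to be done before coating (must start by hour 20). That means finishing by hour 20, i.e. starting by 20 − 9 = hour 11.
Deburring must finish before heat treatment (must start by hour 11, minus 1-hour gap → hour 10). With a 1-hour duration, deburring must start by 10 − 1 = hour 9.
Final packaging has no dependents, so it just needs to finish by hour 26. Starting by 26 − 5 = hour 21 achieves that.
CNC milling has to be done before final packaging (must start by hour 21). That means finishing by hour 21, i.e. starting by 21 − 2 = hour 19.
Material receipt feeds deburring (must start by hour 9); CNC milling (must start by hour 19); coating (must start by hour 20). Taking the minimum, material receipt must finish by hour 9 and start by 9 − 1 = hour 8.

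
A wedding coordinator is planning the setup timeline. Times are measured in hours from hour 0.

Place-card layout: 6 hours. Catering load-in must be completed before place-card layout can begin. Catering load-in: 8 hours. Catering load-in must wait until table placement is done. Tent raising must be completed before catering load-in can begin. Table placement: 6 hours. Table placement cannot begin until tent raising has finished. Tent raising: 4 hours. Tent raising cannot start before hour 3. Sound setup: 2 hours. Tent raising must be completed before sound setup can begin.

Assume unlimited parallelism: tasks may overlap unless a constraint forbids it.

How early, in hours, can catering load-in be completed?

Tent raising cannot begin until its own release at hour 3. It runs from hour 3 to 3 + 4 = hour 7.
After tent raising (finishes hour 7), table placement can start at hour 7 and finishes at hour 13.
Catering load-in cannot start until table placement (finishes hour 13); tent raising (finishes hour 7). The controlling bound is hour 13, so catering load-in finishes at 13 + 8 = hour 21.

21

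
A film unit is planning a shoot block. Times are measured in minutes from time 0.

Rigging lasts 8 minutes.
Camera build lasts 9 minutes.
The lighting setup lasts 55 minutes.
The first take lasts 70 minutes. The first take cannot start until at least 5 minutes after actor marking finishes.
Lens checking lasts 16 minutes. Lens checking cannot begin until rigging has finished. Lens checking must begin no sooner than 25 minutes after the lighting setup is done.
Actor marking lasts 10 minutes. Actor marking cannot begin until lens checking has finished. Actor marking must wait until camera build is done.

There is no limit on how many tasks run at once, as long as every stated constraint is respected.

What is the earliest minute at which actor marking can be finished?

106

Camera build can start immediately at minute 0; it finishes at minute 9.
The lighting setup can start immediately at minute 0; it finishes at minute 55.
Rigging has no prerequisites, so it starts at minute 0 and finishes at minute 8.
Lens checking has to wait for rigging (finishes minute 8); the lighting setup (finishes minute 55, plus 25-minute gap → minute 80). The latest of these is minute 80, so lens checking runs minute 80 to 80 + 16 = minute 96.
Actor marking has to wait for lens checking (finishes minute 96); camera build (finishes minute 9). The latest of these is minute 96, so actor marking runs minute 96 to 96 + 10 = minute 106.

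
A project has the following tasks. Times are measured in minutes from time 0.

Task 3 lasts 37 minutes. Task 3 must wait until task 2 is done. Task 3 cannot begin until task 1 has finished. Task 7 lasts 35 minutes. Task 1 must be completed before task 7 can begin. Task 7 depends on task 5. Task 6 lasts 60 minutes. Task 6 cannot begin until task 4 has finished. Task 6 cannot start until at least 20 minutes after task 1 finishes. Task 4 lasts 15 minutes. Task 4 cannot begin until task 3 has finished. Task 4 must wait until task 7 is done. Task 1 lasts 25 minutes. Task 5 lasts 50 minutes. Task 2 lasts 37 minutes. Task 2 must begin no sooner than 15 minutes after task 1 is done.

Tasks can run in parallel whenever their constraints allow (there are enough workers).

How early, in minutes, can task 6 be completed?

189

Nothing blocks task 5, so it runs from minute 0 to minute 50.
Nothing blocks task 1, so it runs from minute 0 to minute 25.
Task 7 cannot start until task 1 (finishes minute 25); task 5 (finishes minute 50). The controlling bound is minute 50, so task 7 finishes at 50 + 35 = minute 85.
After task 1 (finishes minute 25, plus 15-minute gap → minute 40), task 2 can start at minute 40 and finishes at minute 77.
Task 3 cannot start until task 2 (finishes minute 77); task 1 (finishes minute 25). The controlling bound is minute 77, so task 3 finishes at 77 + 37 = minute 114.
Task 4 needs all of task 3 (finishes minute 114); task 7 (finishes minute 85). That puts its earliest start at minute 114; it finishes at 114 + 15 = minute 129.
Task 6 cannot start until task 4 (finishes minute 129); task 1 (finishes minute 25, plus 20-minute gap → minute 45). The controlling bound is minute 129, so task 6 finishes at 129 + 60 = minute 189.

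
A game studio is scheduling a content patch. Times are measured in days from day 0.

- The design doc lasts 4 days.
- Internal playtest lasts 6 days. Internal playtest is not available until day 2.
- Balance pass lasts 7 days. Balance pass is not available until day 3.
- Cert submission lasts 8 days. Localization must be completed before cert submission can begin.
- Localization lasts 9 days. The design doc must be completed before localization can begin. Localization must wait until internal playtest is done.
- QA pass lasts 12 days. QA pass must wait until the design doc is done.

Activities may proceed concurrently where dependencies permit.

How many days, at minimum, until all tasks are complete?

25

After its own release at day 3, balance pass can start at day 3 and finishes at day 10.
Internal playtest waits on its own release at day 2, so it starts at day 2 and finishes at 2 + 6 = day 8.
The design doc has no prerequisites, so it starts at day 0 and finishes at day 4.
QA pass waits on the design doc (finishes day 4), so it starts at day 4 and finishes at 4 + 12 = day 16.
For localization: the design doc (finishes day 4); internal playtest (finishes day 8). Taking the maximum gives a start of day 8, and it finishes at 8 + 9 = day 17.
Cert submission cannot begin until localization (finishes day 17). It runs from day 17 to 17 + 8 = day 25.
All tasks are finished once the last one completes. Finish times: The design doc at 4, Internal playtest at 8, Balance pass at 10, Localization at 17, QA pass at 16, Cert submission at 25. The latest is day 25.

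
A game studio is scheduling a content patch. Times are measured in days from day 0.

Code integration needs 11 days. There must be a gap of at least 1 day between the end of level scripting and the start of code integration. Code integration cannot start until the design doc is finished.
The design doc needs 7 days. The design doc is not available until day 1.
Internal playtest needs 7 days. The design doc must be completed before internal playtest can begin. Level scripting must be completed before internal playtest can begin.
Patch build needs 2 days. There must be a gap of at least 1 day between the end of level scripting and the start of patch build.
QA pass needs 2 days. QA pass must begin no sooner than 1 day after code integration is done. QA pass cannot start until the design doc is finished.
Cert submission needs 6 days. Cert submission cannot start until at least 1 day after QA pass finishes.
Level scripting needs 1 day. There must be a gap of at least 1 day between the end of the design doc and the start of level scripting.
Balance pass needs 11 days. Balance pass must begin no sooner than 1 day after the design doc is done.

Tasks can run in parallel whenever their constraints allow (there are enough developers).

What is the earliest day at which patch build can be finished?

13

The design doc waits on its own release at day 1, so it starts at day 1 and finishes at 1 + 7 = day 8.
Level scripting waits on the design doc (finishes day 8, plus 1-day gap → day 9), so it starts at day 9 and finishes at 9 + 1 = day 10.
Patch build cannot begin until level scripting (finishes day 10, plus 1-day gap → day 11). It runs from day 11 to 11 + 2 = day 13.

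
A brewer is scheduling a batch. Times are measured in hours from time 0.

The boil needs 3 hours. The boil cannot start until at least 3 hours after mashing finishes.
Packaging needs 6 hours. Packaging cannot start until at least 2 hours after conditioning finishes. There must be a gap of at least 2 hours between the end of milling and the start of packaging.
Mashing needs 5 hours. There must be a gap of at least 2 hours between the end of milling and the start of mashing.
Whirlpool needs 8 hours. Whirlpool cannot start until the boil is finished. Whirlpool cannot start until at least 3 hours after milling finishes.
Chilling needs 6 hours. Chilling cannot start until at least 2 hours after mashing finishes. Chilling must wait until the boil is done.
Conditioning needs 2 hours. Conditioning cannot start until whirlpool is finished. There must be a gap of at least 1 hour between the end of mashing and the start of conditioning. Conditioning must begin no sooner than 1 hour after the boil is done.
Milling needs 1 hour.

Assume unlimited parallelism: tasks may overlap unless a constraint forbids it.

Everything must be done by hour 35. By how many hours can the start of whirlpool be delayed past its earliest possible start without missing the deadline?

3

Milling has no prerequisites, so it starts at hour 0 and finishes at hour 1.
After milling (finishes hour 1, plus 2-hour gap → hour 3), mashing can start at hour 3 and finishes at hour 8.
After mashing (finishes hour 8, plus 3-hour gap → hour 11), the boil can start at hour 11 and finishes at hour 14.
Whirlpool needs all of the boil (finishes hour 14); milling (finishes hour 1, plus 3-hour gap → hour 4). That puts its earliest start at hour 14; it finishes at 14 + 8 = hour 22.

Working backward from the deadline:
To finish by hour 35, packaging (duration 6) must start no later than hour 29.
Conditioning must finish before packaging (must start by hour 29, minus 2-hour gap → hour 27). With a 2-hour duration, conditioning must start by 27 − 2 = hour 25.
Whirlpool has to be done before conditioning (must start by hour 25). That means finishing by hour 25, i.e. starting by 25 − 8 = hour 17.
So whirlpool can start as early as hour 14 and as late as hour 17, giving 17 − 14 = 3 hours of slack.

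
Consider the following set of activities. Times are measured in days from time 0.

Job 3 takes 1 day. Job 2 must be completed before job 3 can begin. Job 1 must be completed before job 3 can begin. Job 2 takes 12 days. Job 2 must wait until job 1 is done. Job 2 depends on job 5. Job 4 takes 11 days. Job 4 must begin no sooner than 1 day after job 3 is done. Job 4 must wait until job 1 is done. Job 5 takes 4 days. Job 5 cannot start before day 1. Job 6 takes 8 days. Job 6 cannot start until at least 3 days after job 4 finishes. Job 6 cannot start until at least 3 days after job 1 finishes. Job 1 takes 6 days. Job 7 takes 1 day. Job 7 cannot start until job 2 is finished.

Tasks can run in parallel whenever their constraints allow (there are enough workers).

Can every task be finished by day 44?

Yes

Job 5 cannot begin until its own release at day 1. It runs from day 1 to 1 + 4 = day 5.
Nothing blocks job 1, so it runs from day 0 to day 6.
Job 2 has to wait for job 1 (finishes day 6); job 5 (finishes day 5). The latest of these is day 6, so job 2 runs day 6 to 6 + 12 = day 18.
Job 7 cannot begin until job 2 (finishes day 18). It runs from day 18 to 18 + 1 = day 19.
Job 3 needs all of job 2 (finishes day 18); job 1 (finishes day 6). That puts its earliest start at day 18; it finishes at 18 + 1 = day 19.
For job 4: job 3 (finishes day 19, plus 1-day gap → day 20); job 1 (finishes day 6). Taking the maximum gives a start of day 20, and it finishes at 20 + 11 = day 31.
Job 6 has to wait for job 4 (finishes day 31, plus 3-day gap → day 34); job 1 (finishes day 6, plus 3-day gap → day 9). The latest of these is day 34, so job 6 runs day 34 to 34 + 8 = day 42.
Every task is finished by day 42, which is no later than the deadline of 44, so the schedule is feasible.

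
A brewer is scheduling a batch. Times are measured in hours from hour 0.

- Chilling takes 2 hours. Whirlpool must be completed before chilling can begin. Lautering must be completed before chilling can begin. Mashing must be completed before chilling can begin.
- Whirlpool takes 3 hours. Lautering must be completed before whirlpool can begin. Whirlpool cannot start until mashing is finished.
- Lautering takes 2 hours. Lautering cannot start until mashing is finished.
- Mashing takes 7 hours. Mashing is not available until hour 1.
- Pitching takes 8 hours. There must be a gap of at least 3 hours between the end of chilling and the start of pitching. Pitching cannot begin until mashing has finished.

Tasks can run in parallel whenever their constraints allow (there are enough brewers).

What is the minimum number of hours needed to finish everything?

Mashing cannot begin until its own release at hour 1. It runs from hour 1 to 1 + 7 = hour 8.
Lautering waits on mashing (finishes hour 8), so it starts at hour 8 and finishes at 8 + 2 = hour 10.
Whirlpool cannot start until lautering (finishes hour 10); mashing (finishes hour 8). The controlling bound is hour 10, so whirlpool finishes at 10 + 3 = hour 13.
Chilling needs all of whirlpool (finishes hour 13); lautering (finishes hour 10); mashing (finishes hour 8). That puts its earliest start at hour 13; it finishes at 13 + 2 = hour 15.
For pitching: chilling (finishes hour 15, plus 3-hour gap → hour 18); mashing (finishes hour 8). Taking the maximum gives a start of hour 18, and it finishes at 18 + 8 = hour 26.
All tasks are finished once the last one completes. Finish times: Mashing at 8, Lautering at 10, Whirlpool at 13, Chilling at 15, Pitching at 26. The latest is hour 26.

26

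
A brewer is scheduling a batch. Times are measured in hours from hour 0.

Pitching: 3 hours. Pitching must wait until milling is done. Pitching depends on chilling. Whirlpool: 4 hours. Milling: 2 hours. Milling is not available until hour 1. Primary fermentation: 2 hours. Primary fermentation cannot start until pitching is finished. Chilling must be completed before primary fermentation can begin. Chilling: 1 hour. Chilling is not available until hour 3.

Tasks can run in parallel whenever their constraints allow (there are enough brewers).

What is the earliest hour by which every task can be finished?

9

After its own release at hour 3, chilling can start at hour 3 and finishes at hour 4.
Whirlpool has no prerequisites, so it starts at hour 0 and finishes at hour 4.
After its own release at hour 1, milling can start at hour 1 and finishes at hour 3.
For pitching: milling (finishes hour 3); chilling (finishes hour 4). Taking the maximum gives a start of hour 4, and it finishes at 4 + 3 = hour 7.
Primary fermentation cannot start until pitching (finishes hour 7); chilling (finishes hour 4). The controlling bound is hour 7, so primary fermentation finishes at 7 + 2 = hour 9.
All tasks are finished once the last one completes. Finish times: Milling at 3, Whirlpool at 4, Chilling at 4, Pitching at 7, Primary fermentation at 9. The latest is hour 9.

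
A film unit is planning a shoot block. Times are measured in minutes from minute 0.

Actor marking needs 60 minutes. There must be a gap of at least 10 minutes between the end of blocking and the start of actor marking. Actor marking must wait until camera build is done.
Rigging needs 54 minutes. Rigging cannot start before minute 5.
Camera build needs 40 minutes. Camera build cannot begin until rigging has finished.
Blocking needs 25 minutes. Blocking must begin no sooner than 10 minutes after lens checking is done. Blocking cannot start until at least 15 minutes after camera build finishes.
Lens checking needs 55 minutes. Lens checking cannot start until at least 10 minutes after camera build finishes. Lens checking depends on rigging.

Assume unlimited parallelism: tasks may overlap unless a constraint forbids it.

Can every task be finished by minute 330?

Rigging waits on its own release at minute 5, so it starts at minute 5 and finishes at 5 + 54 = minute 59.
Camera build waits on rigging (finishes minute 59), so it starts at minute 59 and finishes at 59 + 40 = minute 99.
Lens checking cannot start until camera build (finishes minute 99, plus 10-minute gap → minute 109); rigging (finishes minute 59). The controlling bound is minute 109, so lens checking finishes at 109 + 55 = minute 164.
Blocking needs all of lens checking (finishes minute 164, plus 10-minute gap → minute 174); camera build (finishes minute 99, plus 15-minute gap → minute 114). That puts its earliest start at minute 174; it finishes at 174 + 25 = minute 199.
For actor marking: blocking (finishes minute 199, plus 10-minute gap → minute 209); camera build (finishes minute 99). Taking the maximum gives a start of minute 209, and it finishes at 209 + 60 = minute 269.
Every task is finished by minute 269, which is no later than the deadline of 330, so the schedule is feasible.

Yes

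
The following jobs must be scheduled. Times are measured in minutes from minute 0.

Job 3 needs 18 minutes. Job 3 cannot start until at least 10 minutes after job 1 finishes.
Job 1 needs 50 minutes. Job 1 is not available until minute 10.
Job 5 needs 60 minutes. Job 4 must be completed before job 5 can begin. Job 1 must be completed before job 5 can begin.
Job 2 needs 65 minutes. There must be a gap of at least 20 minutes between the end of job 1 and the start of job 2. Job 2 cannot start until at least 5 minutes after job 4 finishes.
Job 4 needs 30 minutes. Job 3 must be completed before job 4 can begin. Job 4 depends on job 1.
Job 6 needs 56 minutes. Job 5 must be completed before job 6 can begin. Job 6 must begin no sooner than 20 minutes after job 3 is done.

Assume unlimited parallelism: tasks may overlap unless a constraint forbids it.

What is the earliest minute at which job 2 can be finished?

After its own release at minute 10, job 1 can start at minute 10 and finishes at minute 60.
Job 3 cannot begin until job 1 (finishes minute 60, plus 10-minute gap → minute 70). It runs from minute 70 to 70 + 18 = minute 88.
Job 4 has to wait for job 3 (finishes minute 88); job 1 (finishes minute 60). The latest of these is minute 88, so job 4 runs minute 88 to 88 + 30 = minute 118.
Job 2 cannot start until job 1 (finishes minute 60, plus 20-minute gap → minute 80); job 4 (finishes minute 118, plus 5-minute gap → minute 123). The controlling bound is minute 123, so job 2 finishes at 123 + 65 = minute 188.

188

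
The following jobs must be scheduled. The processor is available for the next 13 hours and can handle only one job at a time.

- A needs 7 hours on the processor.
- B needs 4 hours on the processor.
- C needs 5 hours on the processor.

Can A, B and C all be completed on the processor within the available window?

No

Running back to back, the jobs need 7 + 4 + 5 = 16 hours on the processor.
Since 16 > 13, they cannot all fit.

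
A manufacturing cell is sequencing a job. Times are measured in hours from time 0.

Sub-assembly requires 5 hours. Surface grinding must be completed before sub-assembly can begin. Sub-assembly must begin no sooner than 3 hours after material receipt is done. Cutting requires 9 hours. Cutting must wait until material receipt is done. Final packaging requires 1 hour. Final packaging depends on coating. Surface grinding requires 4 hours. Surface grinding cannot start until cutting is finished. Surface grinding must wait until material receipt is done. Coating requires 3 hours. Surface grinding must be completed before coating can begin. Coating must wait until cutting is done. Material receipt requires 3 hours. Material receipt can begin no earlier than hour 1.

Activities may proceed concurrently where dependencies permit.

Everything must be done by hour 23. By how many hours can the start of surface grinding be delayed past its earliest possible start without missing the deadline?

After its own release at hour 1, material receipt can start at hour 1 and finishes at hour 4.
Cutting cannot begin until material receipt (finishes hour 4). It runs from hour 4 to 4 + 9 = hour 13.
Surface grinding cannot start until cutting (finishes hour 13); material receipt (finishes hour 4). The controlling bound is hour 13, so surface grinding finishes at 13 + 4 = hour 17.

Working backward from the deadline:
Final packaging has no dependents, so it just needs to finish by hour 23. Starting by 23 − 1 = hour 22 achieves that.
Since final packaging (must start by hour 22) depends on it, coating must finish by hour 22. Backing off its 3-hour duration gives a latest start of hour 19.
Sub-assembly must finish by hour 23; it takes 5 hours, so it must start by 23 − 5 = hour 18.
Surface grinding feeds coating (must start by hour 19); sub-assembly (must start by hour 18). Taking the minimum, surface grinding must finish by hour 18 and start by 18 − 4 = hour 14.
So surface grinding can start as early as hour 13 and as late as hour 14, giving 14 − 13 = 1 hour of slack.

1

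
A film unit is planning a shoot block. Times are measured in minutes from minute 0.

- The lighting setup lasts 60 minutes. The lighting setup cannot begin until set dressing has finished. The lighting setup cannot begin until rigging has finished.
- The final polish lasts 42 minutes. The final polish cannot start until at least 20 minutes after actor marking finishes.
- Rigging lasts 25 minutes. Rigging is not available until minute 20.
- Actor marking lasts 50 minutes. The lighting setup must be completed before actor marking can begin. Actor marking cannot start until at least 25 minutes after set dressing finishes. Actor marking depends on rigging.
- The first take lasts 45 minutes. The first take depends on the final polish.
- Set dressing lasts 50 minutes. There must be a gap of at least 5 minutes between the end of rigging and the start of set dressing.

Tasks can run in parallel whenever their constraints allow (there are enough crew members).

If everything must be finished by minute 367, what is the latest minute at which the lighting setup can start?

150

To finish by minute 367, the first take (duration 45) must start no later than minute 322.
The final polish feeds into the first take (must start by minute 322); so the final polish must finish by minute 322 and therefore start by minute 280.
Since the final polish (must start by minute 280, minus 20-minute gap → minute 260) depends on it, actor marking must finish by minute 260. Backing off its 50-minute duration gives a latest start of minute 210.
Since actor marking (must start by minute 210) depends on it, the lighting setup must finish by minute 210. Backing off its 60-minute duration gives a latest start of minute 150.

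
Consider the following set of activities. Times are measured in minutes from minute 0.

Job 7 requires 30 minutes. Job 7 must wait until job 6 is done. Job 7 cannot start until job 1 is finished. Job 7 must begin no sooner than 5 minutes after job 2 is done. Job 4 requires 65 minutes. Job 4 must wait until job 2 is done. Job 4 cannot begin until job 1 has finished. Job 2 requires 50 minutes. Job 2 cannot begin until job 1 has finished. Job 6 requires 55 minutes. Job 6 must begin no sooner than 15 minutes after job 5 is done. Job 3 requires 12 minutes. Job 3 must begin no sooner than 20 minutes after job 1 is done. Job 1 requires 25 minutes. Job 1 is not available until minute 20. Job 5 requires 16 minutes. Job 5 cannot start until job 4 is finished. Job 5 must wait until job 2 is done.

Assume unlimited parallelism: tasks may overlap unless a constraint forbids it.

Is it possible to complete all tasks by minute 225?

Job 1 cannot begin until its own release at minute 20. It runs from minute 20 to 20 + 25 = minute 45.
Job 3 cannot begin until job 1 (finishes minute 45, plus 20-minute gap → minute 65). It runs from minute 65 to 65 + 12 = minute 77.
Job 2 waits on job 1 (finishes minute 45), so it starts at minute 45 and finishes at 45 + 50 = minute 95.
For job 4: job 2 (finishes minute 95); job 1 (finishes minute 45). Taking the maximum gives a start of minute 95, and it finishes at 95 + 65 = minute 160.
Job 5 has to wait for job 4 (finishes minute 160); job 2 (finishes minute 95). The latest of these is minute 160, so job 5 runs minute 160 to 160 + 16 = minute 176.
Job 6 waits on job 5 (finishes minute 176, plus 15-minute gap → minute 191), so it starts at minute 191 and finishes at 191 + 55 = minute 246.
Job 7 needs all of job 6 (finishes minute 246); job 1 (finishes minute 45); job 2 (finishes minute 95, plus 5-minute gap → minute 100). That puts its earliest start at minute 246; it finishes at 246 + 30 = minute 276.
The earliest everything can be done is minute 276, which is after the deadline of 225, so it is not possible.

No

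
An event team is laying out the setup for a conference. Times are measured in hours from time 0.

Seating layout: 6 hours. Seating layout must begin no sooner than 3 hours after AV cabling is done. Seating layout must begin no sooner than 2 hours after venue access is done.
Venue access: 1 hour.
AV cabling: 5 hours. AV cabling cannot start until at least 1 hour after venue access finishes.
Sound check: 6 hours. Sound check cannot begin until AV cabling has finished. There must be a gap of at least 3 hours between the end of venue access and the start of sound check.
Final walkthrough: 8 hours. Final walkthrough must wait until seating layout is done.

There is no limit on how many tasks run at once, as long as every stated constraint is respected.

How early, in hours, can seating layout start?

10

Nothing blocks venue access, so it runs from hour 0 to hour 1.
AV cabling cannot begin until venue access (finishes hour 1, plus 1-hour gap → hour 2). It runs from hour 2 to 2 + 5 = hour 7.
Seating layout waits on AV cabling (finishes hour 7, plus 3-hour gap → hour 10); venue access (finishes hour 1, plus 2-hour gap → hour 3). The latest of these is hour 10, which is the earliest seating layout can start.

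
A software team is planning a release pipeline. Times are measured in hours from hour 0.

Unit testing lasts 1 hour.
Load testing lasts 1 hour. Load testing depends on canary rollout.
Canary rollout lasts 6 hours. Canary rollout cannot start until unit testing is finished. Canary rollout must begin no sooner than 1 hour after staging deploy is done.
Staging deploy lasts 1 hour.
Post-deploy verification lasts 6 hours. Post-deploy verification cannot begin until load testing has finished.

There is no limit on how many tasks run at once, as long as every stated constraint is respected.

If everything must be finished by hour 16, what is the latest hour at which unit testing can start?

2

Post-deploy verification must finish by hour 16; it takes 6 hours, so it must start by 16 − 6 = hour 10.
Load testing has to be done before post-deploy verification (must start by hour 10). That means finishing by hour 10, i.e. starting by 10 − 1 = hour 9.
Since load testing (must start by hour 9) depends on it, canary rollout must finish by hour 9. Backing off its 6-hour duration gives a latest start of hour 3.
Since canary rollout (must start by hour 3) depends on it, unit testing must finish by hour 3. Backing off its 1-hour duration gives a latest start of hour 2.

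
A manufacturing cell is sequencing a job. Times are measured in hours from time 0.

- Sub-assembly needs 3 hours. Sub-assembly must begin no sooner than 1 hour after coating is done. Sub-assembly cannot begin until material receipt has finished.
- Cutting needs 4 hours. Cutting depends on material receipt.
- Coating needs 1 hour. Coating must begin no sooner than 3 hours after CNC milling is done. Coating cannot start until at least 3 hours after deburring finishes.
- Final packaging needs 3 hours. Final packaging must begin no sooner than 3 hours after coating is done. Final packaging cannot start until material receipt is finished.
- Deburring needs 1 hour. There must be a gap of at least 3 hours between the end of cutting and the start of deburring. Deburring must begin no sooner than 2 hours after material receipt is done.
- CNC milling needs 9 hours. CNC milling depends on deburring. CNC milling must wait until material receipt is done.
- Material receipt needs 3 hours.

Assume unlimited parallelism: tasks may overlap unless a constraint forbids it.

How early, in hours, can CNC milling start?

Material receipt has no prerequisites, so it starts at hour 0 and finishes at hour 3.
Cutting waits on material receipt (finishes hour 3), so it starts at hour 3 and finishes at 3 + 4 = hour 7.
For deburring: cutting (finishes hour 7, plus 3-hour gap → hour 10); material receipt (finishes hour 3, plus 2-hour gap → hour 5). Taking the maximum gives a start of hour 10, and it finishes at 10 + 1 = hour 11.
CNC milling waits on deburring (finishes hour 11); material receipt (finishes hour 3). The latest of these is hour 11, which is the earliest CNC milling can start.

11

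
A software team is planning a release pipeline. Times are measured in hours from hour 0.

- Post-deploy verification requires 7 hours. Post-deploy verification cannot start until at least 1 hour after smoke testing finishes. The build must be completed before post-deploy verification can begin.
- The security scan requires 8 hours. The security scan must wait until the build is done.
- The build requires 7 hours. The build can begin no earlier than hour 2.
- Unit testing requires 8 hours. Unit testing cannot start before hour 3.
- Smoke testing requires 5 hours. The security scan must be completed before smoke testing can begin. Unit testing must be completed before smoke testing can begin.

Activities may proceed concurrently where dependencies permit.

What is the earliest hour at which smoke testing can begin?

Unit testing cannot begin until its own release at hour 3. It runs from hour 3 to 3 + 8 = hour 11.
The build waits on its own release at hour 2, so it starts at hour 2 and finishes at 2 + 7 = hour 9.
The security scan cannot begin until the build (finishes hour 9). It runs from hour 9 to 9 + 8 = hour 17.
Smoke testing waits on the security scan (finishes hour 17); unit testing (finishes hour 11). The latest of these is hour 17, which is the earliest smoke testing can start.

17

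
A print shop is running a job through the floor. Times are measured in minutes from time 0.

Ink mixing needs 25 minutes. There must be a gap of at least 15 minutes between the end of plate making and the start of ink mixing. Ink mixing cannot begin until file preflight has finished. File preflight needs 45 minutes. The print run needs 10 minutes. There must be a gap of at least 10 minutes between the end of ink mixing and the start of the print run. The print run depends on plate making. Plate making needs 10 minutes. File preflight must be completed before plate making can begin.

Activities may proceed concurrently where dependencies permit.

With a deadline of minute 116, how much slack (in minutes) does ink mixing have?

File preflight can start immediately at minute 0; it finishes at minute 45.
Plate making cannot begin until file preflight (finishes minute 45). It runs from minute 45 to 45 + 10 = minute 55.
Ink mixing needs all of plate making (finishes minute 55, plus 15-minute gap → minute 70); file preflight (finishes minute 45). That puts its earliest start at minute 70; it finishes at 70 + 25 = minute 95.

Working backward from the deadline:
The print run has no dependents, so it just needs to finish by minute 116. Starting by 116 − 10 = minute 106 achieves that.
Ink mixing feeds into the print run (must start by minute 106, minus 10-minute gap → minute 96); so ink mixing must finish by minute 96 and therefore start by minute 71.
So ink mixing can start as early as minute 70 and as late as minute 71, giving 71 − 70 = 1 minute of slack.

1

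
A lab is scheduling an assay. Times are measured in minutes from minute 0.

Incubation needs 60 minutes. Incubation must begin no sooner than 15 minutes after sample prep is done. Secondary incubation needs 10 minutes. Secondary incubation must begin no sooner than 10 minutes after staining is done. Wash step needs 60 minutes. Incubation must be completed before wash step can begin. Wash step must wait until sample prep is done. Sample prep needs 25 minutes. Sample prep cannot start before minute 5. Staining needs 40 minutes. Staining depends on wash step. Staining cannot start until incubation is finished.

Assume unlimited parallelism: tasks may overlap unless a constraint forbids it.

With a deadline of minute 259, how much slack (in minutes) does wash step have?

34

After its own release at minute 5, sample prep can start at minute 5 and finishes at minute 30.
Incubation waits on sample prep (finishes minute 30, plus 15-minute gap → minute 45), so it starts at minute 45 and finishes at 45 + 60 = minute 105.
For wash step: incubation (finishes minute 105); sample prep (finishes minute 30). Taking the maximum gives a start of minute 105, and it finishes at 105 + 60 = minute 165.

Working backward from the deadline:
Secondary incubation must finish by minute 259; it takes 10 minutes, so it must start by 259 − 10 = minute 249.
Staining feeds into secondary incubation (must start by minute 249, minus 10-minute gap → minute 239); so staining must finish by minute 239 and therefore start by minute 199.
Wash step feeds into staining (must start by minute 199); so wash step must finish by minute 199 and therefore start by minute 139.
So wash step can start as early as minute 105 and as late as minute 139, giving 139 − 105 = 34 minutes of slack.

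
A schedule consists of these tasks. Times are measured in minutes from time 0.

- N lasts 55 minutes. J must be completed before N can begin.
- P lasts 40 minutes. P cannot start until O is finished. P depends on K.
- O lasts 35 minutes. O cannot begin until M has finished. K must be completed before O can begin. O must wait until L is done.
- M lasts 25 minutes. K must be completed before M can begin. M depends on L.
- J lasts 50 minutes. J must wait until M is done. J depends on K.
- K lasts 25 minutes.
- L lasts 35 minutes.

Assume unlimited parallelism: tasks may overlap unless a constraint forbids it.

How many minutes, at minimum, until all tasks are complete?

L has no prerequisites, so it starts at minute 0 and finishes at minute 35.
K can start immediately at minute 0; it finishes at minute 25.
M has to wait for K (finishes minute 25); L (finishes minute 35). The latest of these is minute 35, so M runs minute 35 to 35 + 25 = minute 60.
O has to wait for M (finishes minute 60); K (finishes minute 25); L (finishes minute 35). The latest of these is minute 60, so O runs minute 60 to 60 + 35 = minute 95.
P has to wait for O (finishes minute 95); K (finishes minute 25). The latest of these is minute 95, so P runs minute 95 to 95 + 40 = minute 135.
J needs all of M (finishes minute 60); K (finishes minute 25). That puts its earliest start at minute 60; it finishes at 60 + 50 = minute 110.
N waits on J (finishes minute 110), so it starts at minute 110 and finishes at 110 + 55 = minute 165.
All tasks are finished once the last one completes. Finish times: J at 110, K at 25, L at 35, M at 60, N at 165, O at 95, P at 135. The latest is minute 165.

165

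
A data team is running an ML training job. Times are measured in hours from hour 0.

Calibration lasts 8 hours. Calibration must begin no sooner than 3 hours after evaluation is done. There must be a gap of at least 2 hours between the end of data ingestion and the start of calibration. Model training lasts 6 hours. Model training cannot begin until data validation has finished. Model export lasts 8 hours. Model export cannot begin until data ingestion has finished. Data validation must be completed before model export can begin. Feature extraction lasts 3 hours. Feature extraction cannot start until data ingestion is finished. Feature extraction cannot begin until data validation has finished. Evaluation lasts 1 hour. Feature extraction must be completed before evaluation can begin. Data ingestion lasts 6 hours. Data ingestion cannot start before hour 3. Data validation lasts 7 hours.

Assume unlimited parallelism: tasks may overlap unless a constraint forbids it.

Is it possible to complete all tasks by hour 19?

No

Nothing blocks data validation, so it runs from hour 0 to hour 7.
After data validation (finishes hour 7), model training can start at hour 7 and finishes at hour 13.
Data ingestion waits on its own release at hour 3, so it starts at hour 3 and finishes at 3 + 6 = hour 9.
Model export needs all of data ingestion (finishes hour 9); data validation (finishes hour 7). That puts its earliest start at hour 9; it finishes at 9 + 8 = hour 17.
For feature extraction: data ingestion (finishes hour 9); data validation (finishes hour 7). Taking the maximum gives a start of hour 9, and it finishes at 9 + 3 = hour 12.
Evaluation waits on feature extraction (finishes hour 12), so it starts at hour 12 and finishes at 12 + 1 = hour 13.
For calibration: evaluation (finishes hour 13, plus 3-hour gap → hour 16); data ingestion (finishes hour 9, plus 2-hour gap → hour 11). Taking the maximum gives a start of hour 16, and it finishes at 16 + 8 = hour 24.
The earliest everything can be done is hour 24, which is after the deadline of 19, so it is not possible.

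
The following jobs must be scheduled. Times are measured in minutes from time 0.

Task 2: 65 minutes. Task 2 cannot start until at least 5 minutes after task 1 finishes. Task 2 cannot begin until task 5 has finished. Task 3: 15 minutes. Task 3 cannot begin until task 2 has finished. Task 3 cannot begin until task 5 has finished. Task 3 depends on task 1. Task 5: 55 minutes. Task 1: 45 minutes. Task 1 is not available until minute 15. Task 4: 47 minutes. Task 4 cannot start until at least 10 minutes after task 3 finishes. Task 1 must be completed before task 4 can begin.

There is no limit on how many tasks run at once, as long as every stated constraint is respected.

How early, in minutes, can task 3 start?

Task 5 has no prerequisites, so it starts at minute 0 and finishes at minute 55.
Task 1 cannot begin until its own release at minute 15. It runs from minute 15 to 15 + 45 = minute 60.
Task 2 needs all of task 1 (finishes minute 60, plus 5-minute gap → minute 65); task 5 (finishes minute 55). That puts its earliest start at minute 65; it finishes at 65 + 65 = minute 130.
Task 3 waits on task 2 (finishes minute 130); task 5 (finishes minute 55); task 1 (finishes minute 60). The latest of these is minute 130, which is the earliest task 3 can start.

130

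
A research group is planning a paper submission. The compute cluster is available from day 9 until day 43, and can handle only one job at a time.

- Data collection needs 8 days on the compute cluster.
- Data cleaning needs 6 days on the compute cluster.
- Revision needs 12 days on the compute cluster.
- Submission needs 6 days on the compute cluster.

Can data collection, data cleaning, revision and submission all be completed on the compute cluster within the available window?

Yes

The compute cluster window is 43 − 9 = 34 days.
Running back to back, the jobs need 8 + 6 + 12 + 6 = 32 days on the compute cluster.
Since 32 ≤ 34, they fit within the window.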